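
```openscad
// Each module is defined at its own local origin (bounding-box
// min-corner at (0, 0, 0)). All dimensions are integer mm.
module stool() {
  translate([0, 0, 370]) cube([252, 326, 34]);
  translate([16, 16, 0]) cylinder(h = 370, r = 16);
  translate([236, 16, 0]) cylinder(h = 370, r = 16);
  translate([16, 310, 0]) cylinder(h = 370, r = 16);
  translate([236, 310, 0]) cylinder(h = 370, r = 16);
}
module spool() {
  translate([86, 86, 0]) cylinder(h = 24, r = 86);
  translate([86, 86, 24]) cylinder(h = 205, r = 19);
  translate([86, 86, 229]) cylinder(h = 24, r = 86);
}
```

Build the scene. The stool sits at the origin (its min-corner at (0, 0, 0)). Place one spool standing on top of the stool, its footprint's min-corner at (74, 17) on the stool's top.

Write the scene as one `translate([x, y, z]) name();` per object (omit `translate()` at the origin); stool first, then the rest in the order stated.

stool();
translate([74, 17, 404]) spool();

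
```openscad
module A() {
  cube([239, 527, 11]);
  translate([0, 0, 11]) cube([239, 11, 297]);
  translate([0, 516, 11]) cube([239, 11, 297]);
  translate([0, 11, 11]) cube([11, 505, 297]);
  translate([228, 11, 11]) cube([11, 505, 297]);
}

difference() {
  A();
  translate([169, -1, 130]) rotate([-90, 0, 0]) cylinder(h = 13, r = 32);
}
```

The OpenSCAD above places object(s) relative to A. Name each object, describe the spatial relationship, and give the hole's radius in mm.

A is an open box. The open box has a circular hole through its front wall. The hole's radius is 32 mm.

The subtracted cylinder has r = 32 mm.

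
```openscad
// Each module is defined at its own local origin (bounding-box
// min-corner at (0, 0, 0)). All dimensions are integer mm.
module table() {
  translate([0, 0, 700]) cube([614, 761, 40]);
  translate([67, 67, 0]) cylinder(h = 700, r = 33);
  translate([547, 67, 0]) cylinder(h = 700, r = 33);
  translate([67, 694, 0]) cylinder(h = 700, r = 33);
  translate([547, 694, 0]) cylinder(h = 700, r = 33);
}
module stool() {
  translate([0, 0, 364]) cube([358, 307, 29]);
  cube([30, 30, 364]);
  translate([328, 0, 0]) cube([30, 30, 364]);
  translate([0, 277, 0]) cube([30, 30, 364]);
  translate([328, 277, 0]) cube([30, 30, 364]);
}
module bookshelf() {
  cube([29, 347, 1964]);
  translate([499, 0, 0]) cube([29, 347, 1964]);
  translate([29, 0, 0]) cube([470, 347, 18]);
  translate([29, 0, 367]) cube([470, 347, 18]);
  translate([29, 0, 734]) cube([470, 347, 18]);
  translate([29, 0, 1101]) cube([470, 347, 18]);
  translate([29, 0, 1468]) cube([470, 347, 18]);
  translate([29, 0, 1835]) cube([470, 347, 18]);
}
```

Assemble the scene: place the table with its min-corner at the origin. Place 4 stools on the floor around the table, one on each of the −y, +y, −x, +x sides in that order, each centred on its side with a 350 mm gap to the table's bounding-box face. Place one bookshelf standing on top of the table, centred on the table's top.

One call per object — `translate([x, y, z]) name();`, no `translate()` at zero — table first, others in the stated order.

table();
translate([128, -657, 0]) stool();
translate([128, 1111, 0]) stool();
translate([-708, 227, 0]) stool();
translate([964, 227, 0]) stool();
translate([43, 207, 740]) bookshelf();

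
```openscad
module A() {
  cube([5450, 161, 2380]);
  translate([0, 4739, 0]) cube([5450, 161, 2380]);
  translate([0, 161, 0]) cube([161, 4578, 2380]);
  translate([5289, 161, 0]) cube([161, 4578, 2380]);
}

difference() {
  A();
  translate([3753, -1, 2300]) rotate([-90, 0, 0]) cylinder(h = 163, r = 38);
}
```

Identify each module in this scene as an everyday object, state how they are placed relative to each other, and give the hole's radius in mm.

A is a house frame. The house frame has a circular hole through its front wall. The hole's radius is 38 mm.

The subtracted cylinder has r = 38 mm.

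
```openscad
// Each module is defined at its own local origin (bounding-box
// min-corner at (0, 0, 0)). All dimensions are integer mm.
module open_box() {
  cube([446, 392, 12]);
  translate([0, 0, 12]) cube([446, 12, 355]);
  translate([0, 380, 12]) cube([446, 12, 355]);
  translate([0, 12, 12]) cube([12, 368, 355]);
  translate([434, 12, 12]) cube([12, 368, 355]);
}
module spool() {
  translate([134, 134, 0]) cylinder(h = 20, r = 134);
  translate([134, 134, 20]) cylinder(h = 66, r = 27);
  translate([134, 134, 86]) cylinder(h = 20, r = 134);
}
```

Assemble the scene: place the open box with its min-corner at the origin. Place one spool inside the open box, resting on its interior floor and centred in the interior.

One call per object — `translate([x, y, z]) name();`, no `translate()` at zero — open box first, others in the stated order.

open_box();
translate([89, 62, 12]) spool();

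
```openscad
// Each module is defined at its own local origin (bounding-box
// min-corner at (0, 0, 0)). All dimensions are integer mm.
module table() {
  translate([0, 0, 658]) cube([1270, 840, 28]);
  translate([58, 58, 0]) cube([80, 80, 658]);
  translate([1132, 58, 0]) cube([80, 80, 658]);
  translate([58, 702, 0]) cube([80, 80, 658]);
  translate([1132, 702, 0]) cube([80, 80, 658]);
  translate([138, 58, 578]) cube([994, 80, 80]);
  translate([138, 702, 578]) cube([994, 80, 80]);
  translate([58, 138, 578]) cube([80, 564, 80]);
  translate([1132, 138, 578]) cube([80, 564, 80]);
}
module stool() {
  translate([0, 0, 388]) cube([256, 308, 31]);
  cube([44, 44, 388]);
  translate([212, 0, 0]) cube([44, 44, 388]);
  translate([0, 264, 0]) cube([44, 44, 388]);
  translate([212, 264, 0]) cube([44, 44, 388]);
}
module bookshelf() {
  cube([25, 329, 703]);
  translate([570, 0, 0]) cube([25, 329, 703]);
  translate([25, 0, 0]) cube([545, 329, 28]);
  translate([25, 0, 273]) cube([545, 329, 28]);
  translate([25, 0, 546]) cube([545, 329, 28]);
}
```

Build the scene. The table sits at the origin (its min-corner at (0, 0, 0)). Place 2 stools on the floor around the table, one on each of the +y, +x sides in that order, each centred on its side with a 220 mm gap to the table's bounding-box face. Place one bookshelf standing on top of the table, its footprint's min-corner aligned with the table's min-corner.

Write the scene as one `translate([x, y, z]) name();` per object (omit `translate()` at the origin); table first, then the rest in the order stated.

table();
translate([507, 1060, 0]) stool();
translate([1490, 266, 0]) stool();
translate([0, 0, 686]) bookshelf();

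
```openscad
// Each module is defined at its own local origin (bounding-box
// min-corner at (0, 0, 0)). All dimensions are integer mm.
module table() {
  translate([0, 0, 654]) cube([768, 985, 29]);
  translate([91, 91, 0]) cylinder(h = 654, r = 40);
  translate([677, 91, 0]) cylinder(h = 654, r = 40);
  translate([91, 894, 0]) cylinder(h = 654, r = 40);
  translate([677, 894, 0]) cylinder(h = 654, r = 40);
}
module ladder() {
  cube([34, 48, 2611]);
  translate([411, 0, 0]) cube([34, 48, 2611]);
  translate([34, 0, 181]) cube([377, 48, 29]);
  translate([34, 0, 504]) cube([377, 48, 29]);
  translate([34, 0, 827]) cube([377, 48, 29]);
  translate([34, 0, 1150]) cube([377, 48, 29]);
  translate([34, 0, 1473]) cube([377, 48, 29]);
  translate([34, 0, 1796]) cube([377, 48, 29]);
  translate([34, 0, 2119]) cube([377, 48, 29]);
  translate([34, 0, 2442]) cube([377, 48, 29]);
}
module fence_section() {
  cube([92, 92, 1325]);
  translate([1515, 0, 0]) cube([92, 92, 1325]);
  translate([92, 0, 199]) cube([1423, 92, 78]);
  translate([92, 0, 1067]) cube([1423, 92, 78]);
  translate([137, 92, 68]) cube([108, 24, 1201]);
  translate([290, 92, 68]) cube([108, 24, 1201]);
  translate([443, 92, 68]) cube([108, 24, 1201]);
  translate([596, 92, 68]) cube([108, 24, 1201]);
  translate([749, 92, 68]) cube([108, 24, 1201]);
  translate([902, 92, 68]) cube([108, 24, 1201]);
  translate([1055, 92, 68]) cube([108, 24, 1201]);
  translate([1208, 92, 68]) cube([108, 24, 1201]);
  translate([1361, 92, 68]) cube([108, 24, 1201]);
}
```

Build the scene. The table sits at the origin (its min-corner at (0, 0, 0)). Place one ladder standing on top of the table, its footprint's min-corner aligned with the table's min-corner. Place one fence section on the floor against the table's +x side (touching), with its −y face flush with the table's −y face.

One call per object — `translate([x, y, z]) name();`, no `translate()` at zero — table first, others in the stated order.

table();
translate([0, 0, 683]) ladder();
translate([768, 0, 0]) fence_section();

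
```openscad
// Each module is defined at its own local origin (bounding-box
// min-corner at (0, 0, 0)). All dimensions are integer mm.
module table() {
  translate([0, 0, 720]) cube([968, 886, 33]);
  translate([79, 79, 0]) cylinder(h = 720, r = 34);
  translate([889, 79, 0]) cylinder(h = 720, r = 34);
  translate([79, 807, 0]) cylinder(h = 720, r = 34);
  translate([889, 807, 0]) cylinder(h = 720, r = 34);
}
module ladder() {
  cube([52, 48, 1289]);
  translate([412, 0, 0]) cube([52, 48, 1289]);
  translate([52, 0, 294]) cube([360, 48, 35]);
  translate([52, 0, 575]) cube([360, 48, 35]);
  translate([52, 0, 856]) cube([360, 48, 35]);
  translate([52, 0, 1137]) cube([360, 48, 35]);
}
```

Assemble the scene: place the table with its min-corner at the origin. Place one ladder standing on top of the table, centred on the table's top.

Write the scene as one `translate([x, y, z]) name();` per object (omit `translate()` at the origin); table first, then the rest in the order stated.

table();
translate([252, 419, 753]) ladder();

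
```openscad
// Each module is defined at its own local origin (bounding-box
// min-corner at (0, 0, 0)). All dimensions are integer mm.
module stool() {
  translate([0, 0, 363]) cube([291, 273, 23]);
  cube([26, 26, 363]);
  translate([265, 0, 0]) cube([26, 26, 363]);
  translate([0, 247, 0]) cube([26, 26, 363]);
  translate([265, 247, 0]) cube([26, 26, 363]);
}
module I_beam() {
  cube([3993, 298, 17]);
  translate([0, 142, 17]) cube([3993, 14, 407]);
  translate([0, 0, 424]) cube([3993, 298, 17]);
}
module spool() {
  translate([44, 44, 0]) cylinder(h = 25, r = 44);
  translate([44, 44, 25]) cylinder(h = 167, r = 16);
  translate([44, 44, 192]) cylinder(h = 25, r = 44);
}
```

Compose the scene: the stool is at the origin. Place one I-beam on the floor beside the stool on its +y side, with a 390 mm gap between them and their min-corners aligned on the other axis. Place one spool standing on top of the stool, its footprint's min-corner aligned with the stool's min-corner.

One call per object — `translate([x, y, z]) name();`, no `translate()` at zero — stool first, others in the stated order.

stool();
translate([0, 663, 0]) I_beam();
translate([0, 0, 386]) spool();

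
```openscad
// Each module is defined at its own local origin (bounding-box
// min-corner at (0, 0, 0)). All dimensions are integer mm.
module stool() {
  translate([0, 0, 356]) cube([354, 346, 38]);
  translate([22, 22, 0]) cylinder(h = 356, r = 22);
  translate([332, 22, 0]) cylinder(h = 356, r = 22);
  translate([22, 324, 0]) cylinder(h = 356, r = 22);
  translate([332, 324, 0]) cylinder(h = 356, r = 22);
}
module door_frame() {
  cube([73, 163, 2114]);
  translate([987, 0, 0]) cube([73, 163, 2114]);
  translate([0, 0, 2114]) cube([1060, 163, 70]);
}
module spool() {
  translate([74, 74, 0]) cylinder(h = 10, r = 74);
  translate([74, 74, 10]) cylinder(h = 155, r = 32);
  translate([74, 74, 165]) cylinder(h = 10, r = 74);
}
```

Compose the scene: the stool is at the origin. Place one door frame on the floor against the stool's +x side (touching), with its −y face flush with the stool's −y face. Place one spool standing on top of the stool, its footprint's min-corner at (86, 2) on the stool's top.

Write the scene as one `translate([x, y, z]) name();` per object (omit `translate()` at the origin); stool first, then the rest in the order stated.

stool();
translate([354, 0, 0]) door_frame();
translate([86, 2, 394]) spool();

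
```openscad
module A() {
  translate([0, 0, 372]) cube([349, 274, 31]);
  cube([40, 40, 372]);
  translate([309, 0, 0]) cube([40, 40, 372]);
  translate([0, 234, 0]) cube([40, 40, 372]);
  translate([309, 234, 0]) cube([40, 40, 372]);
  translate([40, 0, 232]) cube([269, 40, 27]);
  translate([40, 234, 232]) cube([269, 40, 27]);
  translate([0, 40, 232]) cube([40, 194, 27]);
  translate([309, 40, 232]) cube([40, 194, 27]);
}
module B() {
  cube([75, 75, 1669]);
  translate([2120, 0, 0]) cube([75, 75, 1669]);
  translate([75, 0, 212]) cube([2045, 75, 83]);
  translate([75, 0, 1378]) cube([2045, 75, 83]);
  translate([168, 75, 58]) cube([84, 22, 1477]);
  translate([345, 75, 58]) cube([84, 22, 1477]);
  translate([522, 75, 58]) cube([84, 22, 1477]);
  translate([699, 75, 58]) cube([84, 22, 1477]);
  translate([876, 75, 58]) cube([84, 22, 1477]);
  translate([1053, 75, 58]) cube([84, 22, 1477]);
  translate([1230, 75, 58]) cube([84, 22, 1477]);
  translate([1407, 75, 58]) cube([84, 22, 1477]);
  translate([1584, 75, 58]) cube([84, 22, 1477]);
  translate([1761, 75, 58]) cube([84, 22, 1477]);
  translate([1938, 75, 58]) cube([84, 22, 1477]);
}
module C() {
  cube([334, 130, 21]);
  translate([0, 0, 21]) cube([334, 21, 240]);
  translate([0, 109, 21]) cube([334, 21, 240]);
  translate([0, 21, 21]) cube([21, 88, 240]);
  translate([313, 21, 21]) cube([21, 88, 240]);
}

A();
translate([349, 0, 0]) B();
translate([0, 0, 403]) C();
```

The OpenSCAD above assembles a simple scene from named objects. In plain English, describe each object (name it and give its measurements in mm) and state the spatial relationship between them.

A is a simple wooden stool: a rectangular seat 349 mm (x) by 274 mm (y), 31 mm thick, top face at z = 403 mm, on four square legs, each 40×40 mm in cross-section. The legs rest on z = 0, each flush with a corner of the seat. Four stretchers, 40 mm wide and 27 mm tall, connect adjacent legs with their undersides at z = 232 mm, each running between the inner faces of the legs it joins and aligned with the legs' outer faces on the other axis.

B is a fence section. Two 75×75 mm posts, 1669 mm tall, stand on the floor with a clear span of 2045 mm between their inner faces. Two horizontal rails of 75×83 mm section span the gap between the posts with their undersides at z = 212 mm and z = 1378 mm, flush with the posts' −y face. 11 pickets, each 84 mm wide, 22 mm thick and 1477 mm tall, are fixed to the +y face of the rails with their bottoms at z = 58 mm, evenly spaced across the span with equal gaps (rounded down to the nearest mm) at the −x end and between each pair — any rounding remainder accumulates at the +x end.

C is an open-topped rectangular box: outside dimensions 334×130×261 mm, with a uniform wall and base thickness of 21 mm. The base is a full 334×130 slab on the floor; four walls sit on top of the base. The front and back walls (the −y and +y sides) span the full width; the two side walls fit between them.

The fence section is against the stool's +x side, with their −y faces flush. The open box is on top of the stool.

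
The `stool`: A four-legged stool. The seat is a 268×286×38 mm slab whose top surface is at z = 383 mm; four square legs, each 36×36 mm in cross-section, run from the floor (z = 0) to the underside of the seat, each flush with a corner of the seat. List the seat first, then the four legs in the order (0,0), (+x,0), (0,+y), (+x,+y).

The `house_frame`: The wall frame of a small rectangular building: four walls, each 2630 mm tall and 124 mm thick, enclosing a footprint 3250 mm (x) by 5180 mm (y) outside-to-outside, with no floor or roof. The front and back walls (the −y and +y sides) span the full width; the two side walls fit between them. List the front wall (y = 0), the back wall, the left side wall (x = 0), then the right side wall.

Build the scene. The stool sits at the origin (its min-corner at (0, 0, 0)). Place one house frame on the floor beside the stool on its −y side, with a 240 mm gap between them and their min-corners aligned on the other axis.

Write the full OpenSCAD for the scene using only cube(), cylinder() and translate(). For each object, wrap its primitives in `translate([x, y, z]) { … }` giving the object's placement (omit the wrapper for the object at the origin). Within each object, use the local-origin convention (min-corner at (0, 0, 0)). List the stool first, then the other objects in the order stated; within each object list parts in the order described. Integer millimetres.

translate([0, 0, 345]) cube([268, 286, 38]);
cube([36, 36, 345]);
translate([232, 0, 0]) cube([36, 36, 345]);
translate([0, 250, 0]) cube([36, 36, 345]);
translate([232, 250, 0]) cube([36, 36, 345]);
translate([0, -5420, 0]) {
  cube([3250, 124, 2630]);
  translate([0, 5056, 0]) cube([3250, 124, 2630]);
  translate([0, 124, 0]) cube([124, 4932, 2630]);
  translate([3126, 124, 0]) cube([124, 4932, 2630]);
}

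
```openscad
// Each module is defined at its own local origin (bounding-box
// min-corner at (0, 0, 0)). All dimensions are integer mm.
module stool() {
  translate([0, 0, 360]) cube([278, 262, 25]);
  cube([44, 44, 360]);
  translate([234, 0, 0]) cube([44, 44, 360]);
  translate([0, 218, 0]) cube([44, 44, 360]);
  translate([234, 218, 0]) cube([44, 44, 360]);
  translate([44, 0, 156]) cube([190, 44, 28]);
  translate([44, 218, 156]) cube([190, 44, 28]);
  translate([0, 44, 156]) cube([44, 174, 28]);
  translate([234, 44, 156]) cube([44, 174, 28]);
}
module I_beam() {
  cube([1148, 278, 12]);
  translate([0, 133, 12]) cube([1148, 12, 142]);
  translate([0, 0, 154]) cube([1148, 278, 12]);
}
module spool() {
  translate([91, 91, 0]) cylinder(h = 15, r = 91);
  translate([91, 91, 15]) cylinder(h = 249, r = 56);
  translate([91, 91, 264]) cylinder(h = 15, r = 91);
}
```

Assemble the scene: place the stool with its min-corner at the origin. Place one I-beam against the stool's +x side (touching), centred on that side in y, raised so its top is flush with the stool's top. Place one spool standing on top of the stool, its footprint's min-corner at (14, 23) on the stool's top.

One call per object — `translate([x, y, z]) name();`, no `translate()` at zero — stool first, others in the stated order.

stool();
translate([278, -8, 219]) I_beam();
translate([14, 23, 385]) spool();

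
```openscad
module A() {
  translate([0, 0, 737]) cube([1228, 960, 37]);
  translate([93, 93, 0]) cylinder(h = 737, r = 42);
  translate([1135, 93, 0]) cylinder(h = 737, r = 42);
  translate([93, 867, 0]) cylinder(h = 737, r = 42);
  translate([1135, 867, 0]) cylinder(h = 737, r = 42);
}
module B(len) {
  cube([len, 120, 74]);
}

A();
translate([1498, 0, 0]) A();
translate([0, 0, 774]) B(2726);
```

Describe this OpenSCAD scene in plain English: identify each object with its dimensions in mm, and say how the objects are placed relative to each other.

A is a table: top 1228 mm (x) × 960 mm (y), 37 mm thick, upper face at z = 774 mm, on four round legs of 84 mm diameter, each leg's bounding box inset 51 mm from the nearest pair of top edges, running from z = 0 to the bottom of the top.

B is a rectangular beam 2726 mm long (x), 120 mm deep (y), 74 mm thick (z).

The beam spans the tops of two tables placed 270 mm apart, resting at z = 774 mm.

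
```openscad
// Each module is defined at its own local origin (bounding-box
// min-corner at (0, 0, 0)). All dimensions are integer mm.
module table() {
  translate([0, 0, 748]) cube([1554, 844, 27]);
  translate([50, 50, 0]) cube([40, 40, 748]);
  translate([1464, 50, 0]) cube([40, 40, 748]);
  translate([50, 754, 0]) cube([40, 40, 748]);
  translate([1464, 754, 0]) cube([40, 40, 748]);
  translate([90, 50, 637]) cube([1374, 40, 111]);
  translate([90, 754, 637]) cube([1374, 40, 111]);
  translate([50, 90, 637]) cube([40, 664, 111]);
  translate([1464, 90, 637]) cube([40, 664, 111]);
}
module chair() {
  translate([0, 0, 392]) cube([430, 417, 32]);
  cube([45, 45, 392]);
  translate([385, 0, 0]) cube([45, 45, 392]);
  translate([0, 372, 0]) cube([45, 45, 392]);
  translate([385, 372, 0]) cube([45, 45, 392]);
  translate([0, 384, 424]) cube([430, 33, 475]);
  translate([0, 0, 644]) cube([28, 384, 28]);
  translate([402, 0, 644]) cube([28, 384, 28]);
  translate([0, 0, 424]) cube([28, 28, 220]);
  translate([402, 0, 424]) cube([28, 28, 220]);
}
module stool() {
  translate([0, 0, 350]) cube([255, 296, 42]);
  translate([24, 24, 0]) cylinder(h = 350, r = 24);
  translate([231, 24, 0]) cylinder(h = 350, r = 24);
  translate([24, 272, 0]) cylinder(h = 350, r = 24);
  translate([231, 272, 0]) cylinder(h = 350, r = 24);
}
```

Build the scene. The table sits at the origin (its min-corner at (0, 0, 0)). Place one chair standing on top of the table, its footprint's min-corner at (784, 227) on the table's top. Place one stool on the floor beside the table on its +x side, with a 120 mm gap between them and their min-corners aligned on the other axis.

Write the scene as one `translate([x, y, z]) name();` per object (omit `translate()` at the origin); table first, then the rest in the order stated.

table();
translate([784, 227, 775]) chair();
translate([1674, 0, 0]) stool();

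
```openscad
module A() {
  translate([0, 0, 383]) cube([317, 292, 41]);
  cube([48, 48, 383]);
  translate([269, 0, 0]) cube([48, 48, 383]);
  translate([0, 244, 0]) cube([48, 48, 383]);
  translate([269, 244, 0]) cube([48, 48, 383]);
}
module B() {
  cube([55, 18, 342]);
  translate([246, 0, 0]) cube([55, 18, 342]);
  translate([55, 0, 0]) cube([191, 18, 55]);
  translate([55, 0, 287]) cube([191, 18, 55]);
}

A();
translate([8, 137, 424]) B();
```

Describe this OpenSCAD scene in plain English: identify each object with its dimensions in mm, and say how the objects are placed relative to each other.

A is a four-legged stool. The seat is a 317×292×41 mm slab whose top surface is at z = 424 mm; four square legs, each 48×48 mm in cross-section, run from the floor (z = 0) to the underside of the seat, each flush with a corner of the seat.

B is a rectangular picture frame lying in the x–z plane (depth along y). The opening is 191 mm wide (x) by 232 mm tall (z), surrounded by a border 55 mm wide on all four sides. The frame is 18 mm deep and is made of two full-height vertical stiles with two horizontal rails fitted between them.

The picture frame is on top of the stool, centred.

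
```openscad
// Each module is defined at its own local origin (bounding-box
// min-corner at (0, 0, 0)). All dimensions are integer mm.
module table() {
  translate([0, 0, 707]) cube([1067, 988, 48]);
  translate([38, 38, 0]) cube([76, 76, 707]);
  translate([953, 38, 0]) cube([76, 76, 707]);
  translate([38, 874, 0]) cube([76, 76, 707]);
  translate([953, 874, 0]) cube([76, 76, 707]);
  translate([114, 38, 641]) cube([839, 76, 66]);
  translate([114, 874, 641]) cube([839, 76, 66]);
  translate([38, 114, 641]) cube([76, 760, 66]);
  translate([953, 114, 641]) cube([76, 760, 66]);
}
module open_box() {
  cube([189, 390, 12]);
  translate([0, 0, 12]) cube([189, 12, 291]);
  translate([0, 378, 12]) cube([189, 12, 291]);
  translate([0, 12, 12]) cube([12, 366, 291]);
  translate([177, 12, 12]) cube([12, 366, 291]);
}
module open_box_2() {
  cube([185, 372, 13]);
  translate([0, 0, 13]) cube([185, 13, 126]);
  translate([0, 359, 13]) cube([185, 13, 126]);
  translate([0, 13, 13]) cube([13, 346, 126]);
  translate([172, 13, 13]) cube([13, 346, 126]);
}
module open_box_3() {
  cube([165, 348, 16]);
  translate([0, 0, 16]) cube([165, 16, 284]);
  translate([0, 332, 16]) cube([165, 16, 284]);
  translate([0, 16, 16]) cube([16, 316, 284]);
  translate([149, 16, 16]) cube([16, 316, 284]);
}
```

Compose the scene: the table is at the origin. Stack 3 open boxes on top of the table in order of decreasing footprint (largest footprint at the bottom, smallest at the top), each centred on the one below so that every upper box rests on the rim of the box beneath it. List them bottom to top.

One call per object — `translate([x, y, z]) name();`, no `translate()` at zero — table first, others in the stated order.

table();
translate([439, 299, 755]) open_box();
translate([441, 308, 1058]) open_box_2();
translate([451, 320, 1197]) open_box_3();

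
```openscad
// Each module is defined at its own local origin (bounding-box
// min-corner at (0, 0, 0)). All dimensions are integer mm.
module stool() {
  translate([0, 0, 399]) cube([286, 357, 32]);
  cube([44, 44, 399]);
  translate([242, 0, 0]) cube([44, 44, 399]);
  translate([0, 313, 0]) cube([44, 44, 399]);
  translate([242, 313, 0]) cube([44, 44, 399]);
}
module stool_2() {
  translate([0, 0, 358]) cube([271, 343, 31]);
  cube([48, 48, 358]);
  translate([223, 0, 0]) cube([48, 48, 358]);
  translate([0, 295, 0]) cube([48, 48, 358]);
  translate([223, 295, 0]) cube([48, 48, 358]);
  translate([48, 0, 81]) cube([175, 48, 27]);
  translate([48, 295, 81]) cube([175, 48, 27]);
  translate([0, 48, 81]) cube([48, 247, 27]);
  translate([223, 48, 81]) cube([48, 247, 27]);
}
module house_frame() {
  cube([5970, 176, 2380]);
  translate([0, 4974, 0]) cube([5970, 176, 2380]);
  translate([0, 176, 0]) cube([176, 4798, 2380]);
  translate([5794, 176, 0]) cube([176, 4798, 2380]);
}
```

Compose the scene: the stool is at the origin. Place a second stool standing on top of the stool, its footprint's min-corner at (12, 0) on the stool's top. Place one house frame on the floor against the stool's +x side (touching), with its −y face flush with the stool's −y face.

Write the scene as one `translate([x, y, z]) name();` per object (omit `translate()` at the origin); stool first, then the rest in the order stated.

stool();
translate([12, 0, 431]) stool_2();
translate([286, 0, 0]) house_frame();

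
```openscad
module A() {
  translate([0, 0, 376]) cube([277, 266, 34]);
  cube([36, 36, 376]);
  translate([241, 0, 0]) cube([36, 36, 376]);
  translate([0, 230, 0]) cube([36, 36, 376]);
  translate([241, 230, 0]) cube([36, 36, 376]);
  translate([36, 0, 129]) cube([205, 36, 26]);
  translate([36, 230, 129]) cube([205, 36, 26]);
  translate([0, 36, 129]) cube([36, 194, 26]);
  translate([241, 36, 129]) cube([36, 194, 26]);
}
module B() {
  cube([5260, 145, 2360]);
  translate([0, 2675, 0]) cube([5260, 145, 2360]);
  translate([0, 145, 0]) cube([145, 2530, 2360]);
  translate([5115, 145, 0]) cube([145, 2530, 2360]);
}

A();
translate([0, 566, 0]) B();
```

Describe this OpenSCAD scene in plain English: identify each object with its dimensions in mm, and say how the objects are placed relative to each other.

A is a four-legged stool. The seat is a 277×266×34 mm slab whose top surface is at z = 410 mm; four square legs, each 36×36 mm in cross-section, run from the floor (z = 0) to the underside of the seat, each flush with a corner of the seat. Four stretchers, 36 mm wide and 26 mm tall, connect adjacent legs with their undersides at z = 129 mm, each running between the inner faces of the legs it joins and aligned with the legs' outer faces on the other axis.

B is the wall frame of a small rectangular building: four walls, each 2360 mm tall and 145 mm thick, enclosing a footprint 5260 mm (x) by 2820 mm (y) outside-to-outside, with no floor or roof. The front and back walls (the −y and +y sides) span the full width; the two side walls fit between them.

The house frame is on the floor beside the stool on its +y side.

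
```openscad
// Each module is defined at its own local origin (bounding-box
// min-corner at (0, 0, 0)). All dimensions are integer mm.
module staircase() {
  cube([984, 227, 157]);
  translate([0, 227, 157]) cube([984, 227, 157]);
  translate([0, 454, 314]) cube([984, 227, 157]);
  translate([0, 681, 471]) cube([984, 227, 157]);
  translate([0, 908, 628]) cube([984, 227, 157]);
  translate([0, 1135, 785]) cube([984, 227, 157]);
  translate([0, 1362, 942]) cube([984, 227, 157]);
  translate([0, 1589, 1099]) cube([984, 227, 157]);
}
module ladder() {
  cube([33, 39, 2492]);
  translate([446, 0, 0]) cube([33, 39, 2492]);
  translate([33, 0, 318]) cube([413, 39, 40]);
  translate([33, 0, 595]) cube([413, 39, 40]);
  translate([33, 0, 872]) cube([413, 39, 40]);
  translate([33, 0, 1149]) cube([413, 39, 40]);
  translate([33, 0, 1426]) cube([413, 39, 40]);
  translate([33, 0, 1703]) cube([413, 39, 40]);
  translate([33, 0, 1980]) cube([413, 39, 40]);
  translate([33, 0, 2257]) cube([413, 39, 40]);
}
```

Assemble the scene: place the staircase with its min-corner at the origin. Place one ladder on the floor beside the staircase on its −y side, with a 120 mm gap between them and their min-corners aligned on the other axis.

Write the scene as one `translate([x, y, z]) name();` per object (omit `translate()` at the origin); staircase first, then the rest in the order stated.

staircase();
translate([0, -159, 0]) ladder();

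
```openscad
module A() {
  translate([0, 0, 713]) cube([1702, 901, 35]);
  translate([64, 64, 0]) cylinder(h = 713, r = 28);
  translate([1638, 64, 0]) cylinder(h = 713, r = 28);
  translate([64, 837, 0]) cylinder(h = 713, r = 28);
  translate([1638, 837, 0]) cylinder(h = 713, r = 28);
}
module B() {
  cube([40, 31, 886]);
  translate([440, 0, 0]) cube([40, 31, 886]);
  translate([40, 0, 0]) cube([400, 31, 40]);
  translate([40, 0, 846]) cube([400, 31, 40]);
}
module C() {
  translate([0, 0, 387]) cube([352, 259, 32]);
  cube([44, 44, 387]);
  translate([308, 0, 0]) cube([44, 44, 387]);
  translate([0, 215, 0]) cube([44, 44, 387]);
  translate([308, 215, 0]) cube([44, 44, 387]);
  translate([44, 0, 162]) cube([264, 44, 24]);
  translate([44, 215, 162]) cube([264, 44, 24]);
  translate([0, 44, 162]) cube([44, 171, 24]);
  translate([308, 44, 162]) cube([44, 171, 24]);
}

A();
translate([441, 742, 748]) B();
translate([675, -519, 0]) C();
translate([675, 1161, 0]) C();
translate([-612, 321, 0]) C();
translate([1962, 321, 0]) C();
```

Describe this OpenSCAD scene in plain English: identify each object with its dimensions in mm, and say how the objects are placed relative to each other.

A is a table with a 1702×901 mm rectangular top, 35 mm thick, top surface at z = 748 mm, supported by four round legs of 56 mm diameter, each leg's bounding box inset 36 mm from the nearest pair of top edges, running from the floor.

B is a rectangular picture frame lying in the x–z plane (depth along y). The opening is 400 mm wide (x) by 806 mm tall (z), surrounded by a border 40 mm wide on all four sides. The frame is 31 mm deep and is made of two full-height vertical stiles with two horizontal rails fitted between them.

C is a four-legged stool. The seat is a 352×259×32 mm slab whose top surface is at z = 419 mm; four square legs, each 44×44 mm in cross-section, run from the floor (z = 0) to the underside of the seat, each flush with a corner of the seat. Four stretchers, 44 mm wide and 24 mm tall, connect adjacent legs with their undersides at z = 162 mm, each running between the inner faces of the legs it joins and aligned with the legs' outer faces on the other axis.

The picture frame is on top of the table. Four stools sit around the table at the −y, +y, −x, +x sides.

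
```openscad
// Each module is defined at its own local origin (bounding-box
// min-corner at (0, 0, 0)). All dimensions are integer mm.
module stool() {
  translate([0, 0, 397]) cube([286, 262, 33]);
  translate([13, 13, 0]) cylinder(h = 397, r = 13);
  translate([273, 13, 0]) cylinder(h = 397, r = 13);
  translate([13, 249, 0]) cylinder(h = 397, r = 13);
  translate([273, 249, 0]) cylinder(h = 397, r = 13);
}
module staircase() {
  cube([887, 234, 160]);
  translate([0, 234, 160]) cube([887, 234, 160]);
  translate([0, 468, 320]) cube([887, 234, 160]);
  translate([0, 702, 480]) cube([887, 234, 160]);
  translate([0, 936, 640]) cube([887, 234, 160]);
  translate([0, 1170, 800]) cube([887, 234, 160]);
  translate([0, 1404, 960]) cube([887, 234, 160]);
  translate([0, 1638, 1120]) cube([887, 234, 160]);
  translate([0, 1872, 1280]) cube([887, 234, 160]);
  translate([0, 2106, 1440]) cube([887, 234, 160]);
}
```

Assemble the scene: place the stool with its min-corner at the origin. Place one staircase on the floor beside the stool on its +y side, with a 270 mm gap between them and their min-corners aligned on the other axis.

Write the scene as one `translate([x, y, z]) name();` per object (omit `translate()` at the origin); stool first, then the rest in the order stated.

stool();
translate([0, 532, 0]) staircase();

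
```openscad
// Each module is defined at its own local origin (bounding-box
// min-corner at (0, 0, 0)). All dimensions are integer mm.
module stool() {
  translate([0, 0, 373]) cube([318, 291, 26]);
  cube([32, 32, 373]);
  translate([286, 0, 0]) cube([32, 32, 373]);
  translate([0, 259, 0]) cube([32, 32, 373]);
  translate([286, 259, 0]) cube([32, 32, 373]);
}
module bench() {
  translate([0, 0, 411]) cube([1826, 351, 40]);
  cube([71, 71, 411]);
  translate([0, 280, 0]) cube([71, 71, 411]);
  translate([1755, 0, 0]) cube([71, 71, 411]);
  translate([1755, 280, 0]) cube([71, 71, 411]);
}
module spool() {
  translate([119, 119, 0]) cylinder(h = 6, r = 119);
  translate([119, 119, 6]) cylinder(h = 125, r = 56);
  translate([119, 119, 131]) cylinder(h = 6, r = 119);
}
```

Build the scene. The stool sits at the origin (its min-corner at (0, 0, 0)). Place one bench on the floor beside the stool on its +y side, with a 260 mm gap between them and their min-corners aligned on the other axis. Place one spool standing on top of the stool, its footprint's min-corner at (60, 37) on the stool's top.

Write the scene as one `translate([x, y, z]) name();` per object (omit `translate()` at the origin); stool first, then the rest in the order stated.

stool();
translate([0, 551, 0]) bench();
translate([60, 37, 399]) spool();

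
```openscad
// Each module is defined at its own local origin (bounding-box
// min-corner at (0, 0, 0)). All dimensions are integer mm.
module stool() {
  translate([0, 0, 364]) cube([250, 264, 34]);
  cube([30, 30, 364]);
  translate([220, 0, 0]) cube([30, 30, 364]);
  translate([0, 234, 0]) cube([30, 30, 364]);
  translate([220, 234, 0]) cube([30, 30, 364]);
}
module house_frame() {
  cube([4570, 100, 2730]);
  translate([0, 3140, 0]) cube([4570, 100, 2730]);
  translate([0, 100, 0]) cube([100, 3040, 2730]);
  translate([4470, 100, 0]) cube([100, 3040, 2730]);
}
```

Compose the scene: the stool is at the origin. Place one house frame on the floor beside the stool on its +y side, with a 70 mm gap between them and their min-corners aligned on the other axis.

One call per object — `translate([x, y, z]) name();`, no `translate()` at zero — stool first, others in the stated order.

stool();
translate([0, 334, 0]) house_frame();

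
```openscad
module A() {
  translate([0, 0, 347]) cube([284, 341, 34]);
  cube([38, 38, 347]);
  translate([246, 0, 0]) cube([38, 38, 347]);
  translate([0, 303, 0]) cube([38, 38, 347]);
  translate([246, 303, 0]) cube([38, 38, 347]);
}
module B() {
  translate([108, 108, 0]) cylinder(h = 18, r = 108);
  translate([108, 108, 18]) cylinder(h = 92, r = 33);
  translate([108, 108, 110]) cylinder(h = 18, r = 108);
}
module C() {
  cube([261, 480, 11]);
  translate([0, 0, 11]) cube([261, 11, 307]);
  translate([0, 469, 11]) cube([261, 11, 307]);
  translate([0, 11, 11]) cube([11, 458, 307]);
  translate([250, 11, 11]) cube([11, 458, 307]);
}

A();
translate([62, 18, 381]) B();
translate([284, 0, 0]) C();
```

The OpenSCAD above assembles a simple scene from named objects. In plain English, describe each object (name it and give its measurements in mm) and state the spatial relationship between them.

A is a four-legged stool. The seat is a 284×341×34 mm slab whose top surface is at z = 381 mm; four square legs, each 38×38 mm in cross-section, run from the floor (z = 0) to the underside of the seat, each flush with a corner of the seat.

B is a spool: two coaxial disc flanges of radius 108 mm and thickness 18 mm, joined by a core cylinder of radius 33 mm and height 92 mm. The lower flange rests on z = 0 and the three cylinders share a vertical axis.

C is an open-topped rectangular box: outside dimensions 261×480×318 mm, with a uniform wall and base thickness of 11 mm. The base is a full 261×480 slab on the floor; four walls sit on top of the base. The front and back walls (the −y and +y sides) span the full width; the two side walls fit between them.

The spool is on top of the stool. The open box is against the stool's +x side, with their −y faces flush.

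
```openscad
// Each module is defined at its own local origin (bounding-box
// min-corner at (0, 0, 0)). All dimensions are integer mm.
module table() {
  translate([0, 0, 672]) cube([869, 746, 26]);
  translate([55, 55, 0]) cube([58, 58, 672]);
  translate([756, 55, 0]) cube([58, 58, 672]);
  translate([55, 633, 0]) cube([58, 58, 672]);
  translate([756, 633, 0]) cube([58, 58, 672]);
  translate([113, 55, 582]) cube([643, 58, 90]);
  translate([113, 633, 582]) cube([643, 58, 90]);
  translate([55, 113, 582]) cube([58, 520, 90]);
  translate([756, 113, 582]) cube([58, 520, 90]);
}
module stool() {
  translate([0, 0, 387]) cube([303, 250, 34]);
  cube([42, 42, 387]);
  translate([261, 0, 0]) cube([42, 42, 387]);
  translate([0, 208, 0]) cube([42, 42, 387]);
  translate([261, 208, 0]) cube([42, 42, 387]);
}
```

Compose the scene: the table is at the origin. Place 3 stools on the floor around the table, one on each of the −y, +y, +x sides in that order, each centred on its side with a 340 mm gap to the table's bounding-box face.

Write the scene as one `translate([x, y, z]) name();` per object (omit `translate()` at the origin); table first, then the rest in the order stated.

table();
translate([283, -590, 0]) stool();
translate([283, 1086, 0]) stool();
translate([1209, 248, 0]) stool();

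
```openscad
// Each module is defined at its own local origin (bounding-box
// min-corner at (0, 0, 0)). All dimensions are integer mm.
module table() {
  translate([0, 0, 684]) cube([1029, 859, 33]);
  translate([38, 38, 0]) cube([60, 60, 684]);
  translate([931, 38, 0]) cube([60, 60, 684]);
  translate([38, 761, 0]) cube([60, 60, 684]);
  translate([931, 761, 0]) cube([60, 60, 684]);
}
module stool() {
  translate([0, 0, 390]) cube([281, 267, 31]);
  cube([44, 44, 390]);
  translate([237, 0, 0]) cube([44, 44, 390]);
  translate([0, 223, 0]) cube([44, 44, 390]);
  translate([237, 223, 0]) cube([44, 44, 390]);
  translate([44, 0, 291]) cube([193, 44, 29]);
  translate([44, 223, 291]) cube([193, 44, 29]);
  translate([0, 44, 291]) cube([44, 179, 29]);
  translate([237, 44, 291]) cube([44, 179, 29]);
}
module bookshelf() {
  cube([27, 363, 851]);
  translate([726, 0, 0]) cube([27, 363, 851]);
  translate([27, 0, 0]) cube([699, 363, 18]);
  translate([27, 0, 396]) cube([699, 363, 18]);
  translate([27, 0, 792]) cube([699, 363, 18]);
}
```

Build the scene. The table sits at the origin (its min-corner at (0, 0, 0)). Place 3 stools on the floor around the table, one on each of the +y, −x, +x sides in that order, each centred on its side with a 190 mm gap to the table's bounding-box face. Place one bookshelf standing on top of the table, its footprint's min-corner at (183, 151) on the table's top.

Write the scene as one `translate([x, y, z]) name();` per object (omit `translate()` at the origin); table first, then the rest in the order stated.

table();
translate([374, 1049, 0]) stool();
translate([-471, 296, 0]) stool();
translate([1219, 296, 0]) stool();
translate([183, 151, 717]) bookshelf();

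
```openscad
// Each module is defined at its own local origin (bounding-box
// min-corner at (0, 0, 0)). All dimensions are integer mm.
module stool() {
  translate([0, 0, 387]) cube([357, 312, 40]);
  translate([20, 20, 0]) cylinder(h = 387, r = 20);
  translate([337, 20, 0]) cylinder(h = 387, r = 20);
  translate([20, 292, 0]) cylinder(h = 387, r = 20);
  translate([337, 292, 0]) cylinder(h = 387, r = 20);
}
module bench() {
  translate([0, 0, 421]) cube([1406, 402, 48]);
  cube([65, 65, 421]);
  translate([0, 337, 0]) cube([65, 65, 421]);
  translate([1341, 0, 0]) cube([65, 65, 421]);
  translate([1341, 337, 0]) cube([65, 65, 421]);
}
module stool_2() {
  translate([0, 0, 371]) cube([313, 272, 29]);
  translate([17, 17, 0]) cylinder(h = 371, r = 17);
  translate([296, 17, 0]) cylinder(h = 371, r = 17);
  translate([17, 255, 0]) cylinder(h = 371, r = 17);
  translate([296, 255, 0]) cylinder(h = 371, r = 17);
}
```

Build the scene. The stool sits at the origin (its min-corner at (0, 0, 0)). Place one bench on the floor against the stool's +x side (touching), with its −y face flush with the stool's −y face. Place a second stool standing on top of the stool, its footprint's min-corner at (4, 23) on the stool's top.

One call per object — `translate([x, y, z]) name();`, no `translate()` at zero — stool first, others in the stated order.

stool();
translate([357, 0, 0]) bench();
translate([4, 23, 427]) stool_2();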